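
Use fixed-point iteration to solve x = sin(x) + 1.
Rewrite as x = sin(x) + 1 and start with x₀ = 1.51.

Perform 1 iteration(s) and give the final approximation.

Equation: x = sin(x) + 1
Fixed-point form: x = sin(x) + 1
x₀ = 1.51

x_1 = g(1.510000) = 1.998152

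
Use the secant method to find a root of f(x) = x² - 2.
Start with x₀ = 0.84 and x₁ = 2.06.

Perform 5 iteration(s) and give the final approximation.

f(x) = x² - 2
x₀ = 0.84, x₁ = 2.06

Secant formula: x_{n+1} = x_n - f(x_n)(x_n - x_{n-1})/(f(x_n) - f(x_{n-1}))

Iteration 1:
  f(0.840000) = -1.294400
  f(2.060000) = 2.243600
  x_2 = 2.060000 - 2.243600×(2.060000 - 0.840000)/(2.243600 - (-1.294400))
       = 1.286345
Iteration 2:
  f(2.060000) = 2.243600
  f(1.286345) = -0.345317
  x_3 = 1.286345 - (-0.345317)×(1.286345 - 2.060000)/(-0.345317 - 2.243600)
       = 1.389537
Iteration 3:
  f(1.286345) = -0.345317
  f(1.389537) = -0.069187
  x_4 = 1.389537 - (-0.069187)×(1.389537 - 1.286345)/(-0.069187 - (-0.345317))
       = 1.415393
Iteration 4:
  f(1.389537) = -0.069187
  f(1.415393) = 0.003337
  x_5 = 1.415393 - 0.003337×(1.415393 - 1.389537)/(0.003337 - (-0.069187))
       = 1.414203
Iteration 5:
  f(1.415393) = 0.003337
  f(1.414203) = -0.000029
  x_6 = 1.414203 - (-0.000029)×(1.414203 - 1.415393)/(-0.000029 - 0.003337)
       = 1.414214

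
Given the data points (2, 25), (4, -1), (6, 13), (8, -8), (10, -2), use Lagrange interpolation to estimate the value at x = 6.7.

Lagrange interpolation formula:
P(x) = Σ yᵢ × Lᵢ(x)
where Lᵢ(x) = Π_{j≠i} (x - xⱼ)/(xᵢ - xⱼ)

L_0(6.7) = (6.7 - 4)/(2 - 4) × (6.7 - 6)/(2 - 6) × (6.7 - 8)/(2 - 8) × (6.7 - 10)/(2 - 10) = 0.021115
L_1(6.7) = (6.7 - 2)/(4 - 2) × (6.7 - 6)/(4 - 6) × (6.7 - 8)/(4 - 8) × (6.7 - 10)/(4 - 10) = -0.147022
L_2(6.7) = (6.7 - 2)/(6 - 2) × (6.7 - 4)/(6 - 4) × (6.7 - 8)/(6 - 8) × (6.7 - 10)/(6 - 10) = 0.850627
L_3(6.7) = (6.7 - 2)/(8 - 2) × (6.7 - 4)/(8 - 4) × (6.7 - 6)/(8 - 6) × (6.7 - 10)/(8 - 10) = 0.305353
L_4(6.7) = (6.7 - 2)/(10 - 2) × (6.7 - 4)/(10 - 4) × (6.7 - 6)/(10 - 6) × (6.7 - 8)/(10 - 8) = -0.030073

P(6.7) = 25×L_0(6.7) + (-1)×L_1(6.7) + 13×L_2(6.7) + (-8)×L_3(6.7) + (-2)×L_4(6.7)
P(6.7) = 9.350359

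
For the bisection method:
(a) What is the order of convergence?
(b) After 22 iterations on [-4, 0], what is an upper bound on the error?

(a) Bisection has linear (order 1) convergence; the error is halved each step.

(b) Error bound = (b-a)/2^n = (0 - (-4))/2^{22}
    = 4/2^{22}

(a) 1 (linear); (b) error ≤ 9.54e-07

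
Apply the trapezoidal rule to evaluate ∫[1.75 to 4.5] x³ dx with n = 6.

f(x) = x³
a = 1.75, b = 4.5, n = 6
h = (b - a)/n = 0.458333

Trapezoidal rule: (h/2)[f(x₀) + 2f(x₁) + 2f(x₂) + ... + f(xₙ)]

x_0 = 1.7500, f(x_0) = 5.359375, coefficient = 1
x_1 = 2.2083, f(x_1) = 10.769459, coefficient = 2
x_2 = 2.6667, f(x_2) = 18.962963, coefficient = 2
x_3 = 3.1250, f(x_3) = 30.517578, coefficient = 2
x_4 = 3.5833, f(x_4) = 46.010995, coefficient = 2
x_5 = 4.0417, f(x_5) = 66.020906, coefficient = 2
x_6 = 4.5000, f(x_6) = 91.125000, coefficient = 1

I ≈ (0.458333/2) × 441.048177 = 101.073541
Exact value: 100.170898
Error: 0.902642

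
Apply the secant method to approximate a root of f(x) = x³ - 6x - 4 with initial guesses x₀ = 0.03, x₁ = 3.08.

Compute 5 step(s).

f(x) = x³ - 6x - 4
x₀ = 0.03, x₁ = 3.08

Secant formula: x_{n+1} = x_n - f(x_n)(x_n - x_{n-1})/(f(x_n) - f(x_{n-1}))

Iteration 1:
  f(0.030000) = -4.179973
  f(3.080000) = 6.738112
  x_2 = 3.080000 - 6.738112×(3.080000 - 0.030000)/(6.738112 - (-4.179973))
       = 1.197688
Iteration 2:
  f(3.080000) = 6.738112
  f(1.197688) = -9.468097
  x_3 = 1.197688 - (-9.468097)×(1.197688 - 3.080000)/(-9.468097 - 6.738112)
       = 2.297385
Iteration 3:
  f(1.197688) = -9.468097
  f(2.297385) = -5.658767
  x_4 = 2.297385 - (-5.658767)×(2.297385 - 1.197688)/(-5.658767 - (-9.468097))
       = 3.930986
Iteration 4:
  f(2.297385) = -5.658767
  f(3.930986) = 33.158234
  x_5 = 3.930986 - 33.158234×(3.930986 - 2.297385)/(33.158234 - (-5.658767))
       = 2.535532
Iteration 5:
  f(3.930986) = 33.158234
  f(2.535532) = -2.912453
  x_6 = 2.535532 - (-2.912453)×(2.535532 - 3.930986)/(-2.912453 - 33.158234)
       = 2.648205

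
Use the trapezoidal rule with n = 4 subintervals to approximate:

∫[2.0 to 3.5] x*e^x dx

f(x) = x*e^x
a = 2.0, b = 3.5, n = 4
h = (b - a)/n = 0.375000

Trapezoidal rule: (h/2)[f(x₀) + 2f(x₁) + 2f(x₂) + ... + f(xₙ)]

x_0 = 2.0000, f(x_0) = 14.778112, coefficient = 1
x_1 = 2.3750, f(x_1) = 25.533656, coefficient = 2
x_2 = 2.7500, f(x_2) = 43.017238, coefficient = 2
x_3 = 3.1250, f(x_3) = 71.124672, coefficient = 2
x_4 = 3.5000, f(x_4) = 115.904082, coefficient = 1

I ≈ (0.375000/2) × 410.033326 = 76.881249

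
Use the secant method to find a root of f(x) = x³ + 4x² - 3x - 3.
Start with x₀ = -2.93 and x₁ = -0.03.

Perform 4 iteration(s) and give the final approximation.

f(x) = x³ + 4x² - 3x - 3
x₀ = -2.93, x₁ = -0.03

Secant formula: x_{n+1} = x_n - f(x_n)(x_n - x_{n-1})/(f(x_n) - f(x_{n-1}))

Iteration 1:
  f(-2.930000) = 14.975843
  f(-0.030000) = -2.906427
  x_2 = -0.030000 - (-2.906427)×(-0.030000 - (-2.930000))/(-2.906427 - 14.975843)
       = -0.501341
Iteration 2:
  f(-0.030000) = -2.906427
  f(-0.501341) = -0.616617
  x_3 = -0.501341 - (-0.616617)×(-0.501341 - (-0.030000))/(-0.616617 - (-2.906427))
       = -0.628267
Iteration 3:
  f(-0.501341) = -0.616617
  f(-0.628267) = 0.215687
  x_4 = -0.628267 - 0.215687×(-0.628267 - (-0.501341))/(0.215687 - (-0.616617))
       = -0.595374
Iteration 4:
  f(-0.628267) = 0.215687
  f(-0.595374) = -0.007037
  x_5 = -0.595374 - (-0.007037)×(-0.595374 - (-0.628267))/(-0.007037 - 0.215687)
       = -0.596414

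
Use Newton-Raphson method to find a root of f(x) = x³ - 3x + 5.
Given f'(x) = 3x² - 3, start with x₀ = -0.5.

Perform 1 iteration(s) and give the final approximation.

f(x) = x³ - 3x + 5
f'(x) = 3x² - 3
x₀ = -0.5

Newton-Raphson formula: x_{n+1} = x_n - f(x_n)/f'(x_n)

Iteration 1:
  f(-0.500000) = 6.375000
  f'(-0.500000) = -2.250000
  x_1 = -0.500000 - 6.375000/(-2.250000) = 2.333333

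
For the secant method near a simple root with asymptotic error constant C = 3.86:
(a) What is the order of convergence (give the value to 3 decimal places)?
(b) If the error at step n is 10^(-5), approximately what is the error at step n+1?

(a) Secant method has superlinear convergence with order φ = (1+√5)/2 ≈ 1.618.
    This means |e_{n+1}| ≈ C|e_n|^1.618.

(b) With |e_n| = 10^(-5) and C = 3.86:
    |e_{n+1}| ≈ 3.86 × (10^(-5))^1.618 = 3.86 × 10^(-8.09)

(a) ≈ 1.618 (golden ratio); (b) |e_{n+1}| ≈ 3.136e-08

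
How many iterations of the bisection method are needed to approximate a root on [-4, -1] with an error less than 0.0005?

We need (b-a)/2^n ≤ 0.0005
(-1 - (-4))/2^n ≤ 0.0005
3/2^n ≤ 0.0005
2^n ≥ 6000
n ≥ log₂(6000) = 12.55
n ≥ 13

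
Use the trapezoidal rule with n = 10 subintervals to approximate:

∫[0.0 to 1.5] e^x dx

f(x) = e^x
a = 0.0, b = 1.5, n = 10
h = (b - a)/n = 0.150000

Trapezoidal rule: (h/2)[f(x₀) + 2f(x₁) + 2f(x₂) + ... + f(xₙ)]

x_0 = 0.0000, f(x_0) = 1.000000, coefficient = 1
x_1 = 0.1500, f(x_1) = 1.161834, coefficient = 2
x_2 = 0.3000, f(x_2) = 1.349859, coefficient = 2
x_3 = 0.4500, f(x_3) = 1.568312, coefficient = 2
x_4 = 0.6000, f(x_4) = 1.822119, coefficient = 2
x_5 = 0.7500, f(x_5) = 2.117000, coefficient = 2
x_6 = 0.9000, f(x_6) = 2.459603, coefficient = 2
x_7 = 1.0500, f(x_7) = 2.857651, coefficient = 2
x_8 = 1.2000, f(x_8) = 3.320117, coefficient = 2
x_9 = 1.3500, f(x_9) = 3.857426, coefficient = 2
x_10 = 1.5000, f(x_10) = 4.481689, coefficient = 1

I ≈ (0.150000/2) × 46.509531 = 3.488215
Exact value: 3.481689
Error: 0.006526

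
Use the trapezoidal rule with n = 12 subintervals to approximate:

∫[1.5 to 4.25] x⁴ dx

f(x) = x⁴
a = 1.5, b = 4.25, n = 12
h = (b - a)/n = 0.229167

Trapezoidal rule: (h/2)[f(x₀) + 2f(x₁) + 2f(x₂) + ... + f(xₙ)]

x_0 = 1.5000, f(x_0) = 5.062500, coefficient = 1
x_1 = 1.7292, f(x_1) = 8.940204, coefficient = 2
x_2 = 1.9583, f(x_2) = 14.707758, coefficient = 2
x_3 = 2.1875, f(x_3) = 22.897720, coefficient = 2
x_4 = 2.4167, f(x_4) = 34.108845, coefficient = 2
x_5 = 2.6458, f(x_5) = 49.006077, coefficient = 2
x_6 = 2.8750, f(x_6) = 68.320557, coefficient = 2
x_7 = 3.1042, f(x_7) = 92.849619, coefficient = 2
x_8 = 3.3333, f(x_8) = 123.456790, coefficient = 2
x_9 = 3.5625, f(x_9) = 161.071793, coefficient = 2
x_10 = 3.7917, f(x_10) = 206.690541, coefficient = 2
x_11 = 4.0208, f(x_11) = 261.375145, coefficient = 2
x_12 = 4.2500, f(x_12) = 326.253906, coefficient = 1

I ≈ (0.229167/2) × 2418.166500 = 277.081578
Exact value: 275.797070
Error: 1.284508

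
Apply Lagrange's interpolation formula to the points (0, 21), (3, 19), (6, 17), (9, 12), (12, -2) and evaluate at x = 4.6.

Lagrange interpolation formula:
P(x) = Σ yᵢ × Lᵢ(x)
where Lᵢ(x) = Π_{j≠i} (x - xⱼ)/(xᵢ - xⱼ)

L_0(4.6) = (4.6 - 3)/(0 - 3) × (4.6 - 6)/(0 - 6) × (4.6 - 9)/(0 - 9) × (4.6 - 12)/(0 - 12) = -0.037518
L_1(4.6) = (4.6 - 0)/(3 - 0) × (4.6 - 6)/(3 - 6) × (4.6 - 9)/(3 - 9) × (4.6 - 12)/(3 - 12) = 0.431453
L_2(4.6) = (4.6 - 0)/(6 - 0) × (4.6 - 3)/(6 - 3) × (4.6 - 9)/(6 - 9) × (4.6 - 12)/(6 - 12) = 0.739635
L_3(4.6) = (4.6 - 0)/(9 - 0) × (4.6 - 3)/(9 - 3) × (4.6 - 6)/(9 - 6) × (4.6 - 12)/(9 - 12) = -0.156892
L_4(4.6) = (4.6 - 0)/(12 - 0) × (4.6 - 3)/(12 - 3) × (4.6 - 6)/(12 - 6) × (4.6 - 9)/(12 - 9) = 0.023322

P(4.6) = 21×L_0(4.6) + 19×L_1(4.6) + 17×L_2(4.6) + 12×L_3(4.6) + (-2)×L_4(4.6)
P(4.6) = 18.054183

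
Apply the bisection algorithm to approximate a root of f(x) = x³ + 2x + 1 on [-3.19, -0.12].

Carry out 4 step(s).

f(x) = x³ + 2x + 1
Initial interval: [-3.19, -0.12]

Iteration 1:
  c_1 = (-3.190000 + (-0.120000))/2 = -1.655000
  f(c_1) = f(-1.655000) = -6.843086
  f(a) × f(c) ≥ 0, new interval: [-1.655000, -0.120000]
Iteration 2:
  c_2 = (-1.655000 + (-0.120000))/2 = -0.887500
  f(c_2) = f(-0.887500) = -1.474045
  f(a) × f(c) ≥ 0, new interval: [-0.887500, -0.120000]
Iteration 3:
  c_3 = (-0.887500 + (-0.120000))/2 = -0.503750
  f(c_3) = f(-0.503750) = -0.135334
  f(a) × f(c) ≥ 0, new interval: [-0.503750, -0.120000]
Iteration 4:
  c_4 = (-0.503750 + (-0.120000))/2 = -0.311875
  f(c_4) = f(-0.311875) = 0.345915
  f(a) × f(c) < 0, new interval: [-0.503750, -0.311875]

After 4 iteration(s), the approximation is c_4 = -0.311875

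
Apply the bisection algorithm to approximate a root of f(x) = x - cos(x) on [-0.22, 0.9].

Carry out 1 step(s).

f(x) = x - cos(x)
Initial interval: [-0.22, 0.9]

Iteration 1:
  c_1 = (-0.220000 + 0.900000)/2 = 0.340000
  f(c_1) = f(0.340000) = -0.602755
  f(a) × f(c) ≥ 0, new interval: [0.340000, 0.900000]

After 1 iteration(s), the approximation is c_1 = 0.340000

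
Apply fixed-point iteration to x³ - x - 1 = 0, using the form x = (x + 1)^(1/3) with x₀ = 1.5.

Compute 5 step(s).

Equation: x³ - x - 1 = 0
Fixed-point form: x = (x + 1)^(1/3)
x₀ = 1.5

x_1 = g(1.500000) = 1.357209
x_2 = g(1.357209) = 1.330861
x_3 = g(1.330861) = 1.325884
x_4 = g(1.325884) = 1.324939
x_5 = g(1.324939) = 1.324760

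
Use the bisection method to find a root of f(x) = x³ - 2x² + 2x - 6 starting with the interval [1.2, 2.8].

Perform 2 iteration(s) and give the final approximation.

f(x) = x³ - 2x² + 2x - 6
Initial interval: [1.2, 2.8]

Iteration 1:
  c_1 = (1.200000 + 2.800000)/2 = 2.000000
  f(c_1) = f(2.000000) = -2.000000
  f(a) × f(c) ≥ 0, new interval: [2.000000, 2.800000]
Iteration 2:
  c_2 = (2.000000 + 2.800000)/2 = 2.400000
  f(c_2) = f(2.400000) = 1.104000
  f(a) × f(c) < 0, new interval: [2.000000, 2.400000]

After 2 iteration(s), the approximation is c_2 = 2.400000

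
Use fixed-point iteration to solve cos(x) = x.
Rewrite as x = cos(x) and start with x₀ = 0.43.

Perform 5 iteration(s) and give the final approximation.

Equation: cos(x) = x
Fixed-point form: x = cos(x)
x₀ = 0.43

x_1 = g(0.430000) = 0.908966
x_2 = g(0.908966) = 0.614562
x_3 = g(0.614562) = 0.817026
x_4 = g(0.817026) = 0.684393
x_5 = g(0.684393) = 0.774803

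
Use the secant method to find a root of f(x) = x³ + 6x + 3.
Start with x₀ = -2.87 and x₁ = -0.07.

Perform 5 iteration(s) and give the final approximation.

f(x) = x³ + 6x + 3
x₀ = -2.87, x₁ = -0.07

Secant formula: x_{n+1} = x_n - f(x_n)(x_n - x_{n-1})/(f(x_n) - f(x_{n-1}))

Iteration 1:
  f(-2.870000) = -37.859903
  f(-0.070000) = 2.579657
  x_2 = -0.070000 - 2.579657×(-0.070000 - (-2.870000))/(2.579657 - (-37.859903))
       = -0.248613
Iteration 2:
  f(-0.070000) = 2.579657
  f(-0.248613) = 1.492954
  x_3 = -0.248613 - 1.492954×(-0.248613 - (-0.070000))/(1.492954 - 2.579657)
       = -0.493999
Iteration 3:
  f(-0.248613) = 1.492954
  f(-0.493999) = -0.084547
  x_4 = -0.493999 - (-0.084547)×(-0.493999 - (-0.248613))/(-0.084547 - 1.492954)
       = -0.480847
Iteration 4:
  f(-0.493999) = -0.084547
  f(-0.480847) = 0.003737
  x_5 = -0.480847 - 0.003737×(-0.480847 - (-0.493999))/(0.003737 - (-0.084547))
       = -0.481404
Iteration 5:
  f(-0.480847) = 0.003737
  f(-0.481404) = 0.000010
  x_6 = -0.481404 - 0.000010×(-0.481404 - (-0.480847))/(0.000010 - 0.003737)
       = -0.481406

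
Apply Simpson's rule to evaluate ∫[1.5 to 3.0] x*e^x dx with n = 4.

f(x) = x*e^x
a = 1.5, b = 3.0, n = 4
h = (b - a)/n = 0.375000

Simpson's rule: (h/3)[f(x₀) + 4f(x₁) + 2f(x₂) + ... + f(xₙ)]

x_0 = 1.5000, f(x_0) = 6.722534, coefficient = 1
x_1 = 1.8750, f(x_1) = 12.226536, coefficient = 4
x_2 = 2.2500, f(x_2) = 21.347406, coefficient = 2
x_3 = 2.6250, f(x_3) = 36.237007, coefficient = 4
x_4 = 3.0000, f(x_4) = 60.256611, coefficient = 1

I ≈ (0.375000/3) × 303.528128 = 37.941016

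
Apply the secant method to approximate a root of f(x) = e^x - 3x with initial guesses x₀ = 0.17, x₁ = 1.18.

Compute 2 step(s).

f(x) = e^x - 3x
x₀ = 0.17, x₁ = 1.18

Secant formula: x_{n+1} = x_n - f(x_n)(x_n - x_{n-1})/(f(x_n) - f(x_{n-1}))

Iteration 1:
  f(0.170000) = 0.675305
  f(1.180000) = -0.285626
  x_2 = 1.180000 - (-0.285626)×(1.180000 - 0.170000)/(-0.285626 - 0.675305)
       = 0.879789
Iteration 2:
  f(1.180000) = -0.285626
  f(0.879789) = -0.228976
  x_3 = 0.879789 - (-0.228976)×(0.879789 - 1.180000)/(-0.228976 - (-0.285626))
       = -0.333648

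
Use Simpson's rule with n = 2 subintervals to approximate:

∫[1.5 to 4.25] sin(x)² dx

f(x) = sin(x)²
a = 1.5, b = 4.25, n = 2
h = (b - a)/n = 1.375000

Simpson's rule: (h/3)[f(x₀) + 4f(x₁) + 2f(x₂) + ... + f(xₙ)]

x_0 = 1.5000, f(x_0) = 0.994996, coefficient = 1
x_1 = 2.8750, f(x_1) = 0.069404, coefficient = 4
x_2 = 4.2500, f(x_2) = 0.801006, coefficient = 1

I ≈ (1.375000/3) × 2.073617 = 0.950408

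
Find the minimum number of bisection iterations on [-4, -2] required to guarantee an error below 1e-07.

We need (b-a)/2^n ≤ 1e-07
(-2 - (-4))/2^n ≤ 1e-07
2/2^n ≤ 1e-07
2^n ≥ 20000000
n ≥ log₂(20000000) = 24.25
n ≥ 25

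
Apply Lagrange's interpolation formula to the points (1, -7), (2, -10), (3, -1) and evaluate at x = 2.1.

Lagrange interpolation formula:
P(x) = Σ yᵢ × Lᵢ(x)
where Lᵢ(x) = Π_{j≠i} (x - xⱼ)/(xᵢ - xⱼ)

L_0(2.1) = (2.1 - 2)/(1 - 2) × (2.1 - 3)/(1 - 3) = -0.045000
L_1(2.1) = (2.1 - 1)/(2 - 1) × (2.1 - 3)/(2 - 3) = 0.990000
L_2(2.1) = (2.1 - 1)/(3 - 1) × (2.1 - 2)/(3 - 2) = 0.055000

P(2.1) = (-7)×L_0(2.1) + (-10)×L_1(2.1) + (-1)×L_2(2.1)
P(2.1) = -9.640000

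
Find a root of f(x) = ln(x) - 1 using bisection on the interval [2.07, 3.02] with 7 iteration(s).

f(x) = ln(x) - 1
Initial interval: [2.07, 3.02]

Iteration 1:
  c_1 = (2.070000 + 3.020000)/2 = 2.545000
  f(c_1) = f(2.545000) = -0.065869
  f(a) × f(c) ≥ 0, new interval: [2.545000, 3.020000]
Iteration 2:
  c_2 = (2.545000 + 3.020000)/2 = 2.782500
  f(c_2) = f(2.782500) = 0.023350
  f(a) × f(c) < 0, new interval: [2.545000, 2.782500]
Iteration 3:
  c_3 = (2.545000 + 2.782500)/2 = 2.663750
  f(c_3) = f(2.663750) = -0.020265
  f(a) × f(c) ≥ 0, new interval: [2.663750, 2.782500]
Iteration 4:
  c_4 = (2.663750 + 2.782500)/2 = 2.723125
  f(c_4) = f(2.723125) = 0.001780
  f(a) × f(c) < 0, new interval: [2.663750, 2.723125]
Iteration 5:
  c_5 = (2.663750 + 2.723125)/2 = 2.693437
  f(c_5) = f(2.693437) = -0.009182
  f(a) × f(c) ≥ 0, new interval: [2.693437, 2.723125]
Iteration 6:
  c_6 = (2.693437 + 2.723125)/2 = 2.708281
  f(c_6) = f(2.708281) = -0.003686
  f(a) × f(c) ≥ 0, new interval: [2.708281, 2.723125]
Iteration 7:
  c_7 = (2.708281 + 2.723125)/2 = 2.715703
  f(c_7) = f(2.715703) = -0.000949
  f(a) × f(c) ≥ 0, new interval: [2.715703, 2.723125]

After 7 iteration(s), the approximation is c_7 = 2.715703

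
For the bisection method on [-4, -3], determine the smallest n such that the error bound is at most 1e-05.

We need (b-a)/2^n ≤ 1e-05
(-3 - (-4))/2^n ≤ 1e-05
1/2^n ≤ 1e-05
2^n ≥ 100000
n ≥ log₂(100000) = 16.61
n ≥ 17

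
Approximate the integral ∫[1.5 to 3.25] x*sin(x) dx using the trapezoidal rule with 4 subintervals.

f(x) = x*sin(x)
a = 1.5, b = 3.25, n = 4
h = (b - a)/n = 0.437500

Trapezoidal rule: (h/2)[f(x₀) + 2f(x₁) + 2f(x₂) + ... + f(xₙ)]

x_0 = 1.5000, f(x_0) = 1.496242, coefficient = 1
x_1 = 1.9375, f(x_1) = 1.808684, coefficient = 2
x_2 = 2.3750, f(x_2) = 1.647502, coefficient = 2
x_3 = 2.8125, f(x_3) = 0.908956, coefficient = 2
x_4 = 3.2500, f(x_4) = -0.351634, coefficient = 1

I ≈ (0.437500/2) × 9.874893 = 2.160133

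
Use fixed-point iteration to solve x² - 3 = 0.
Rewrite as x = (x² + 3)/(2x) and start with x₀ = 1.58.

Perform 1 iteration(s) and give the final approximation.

Equation: x² - 3 = 0
Fixed-point form: x = (x² + 3)/(2x)
x₀ = 1.58

x_1 = g(1.580000) = 1.739367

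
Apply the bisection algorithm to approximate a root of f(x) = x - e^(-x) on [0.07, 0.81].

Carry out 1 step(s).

f(x) = x - e^(-x)
Initial interval: [0.07, 0.81]

Iteration 1:
  c_1 = (0.070000 + 0.810000)/2 = 0.440000
  f(c_1) = f(0.440000) = -0.204036
  f(a) × f(c) ≥ 0, new interval: [0.440000, 0.810000]

After 1 iteration(s), the approximation is c_1 = 0.440000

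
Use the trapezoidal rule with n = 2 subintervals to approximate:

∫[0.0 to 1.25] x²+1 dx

f(x) = x²+1
a = 0.0, b = 1.25, n = 2
h = (b - a)/n = 0.625000

Trapezoidal rule: (h/2)[f(x₀) + 2f(x₁) + 2f(x₂) + ... + f(xₙ)]

x_0 = 0.0000, f(x_0) = 1.000000, coefficient = 1
x_1 = 0.6250, f(x_1) = 1.390625, coefficient = 2
x_2 = 1.2500, f(x_2) = 2.562500, coefficient = 1

I ≈ (0.625000/2) × 6.343750 = 1.982422
Exact value: 1.901042
Error: 0.081380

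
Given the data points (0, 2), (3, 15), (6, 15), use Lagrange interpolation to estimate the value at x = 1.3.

Lagrange interpolation formula:
P(x) = Σ yᵢ × Lᵢ(x)
where Lᵢ(x) = Π_{j≠i} (x - xⱼ)/(xᵢ - xⱼ)

L_0(1.3) = (1.3 - 3)/(0 - 3) × (1.3 - 6)/(0 - 6) = 0.443889
L_1(1.3) = (1.3 - 0)/(3 - 0) × (1.3 - 6)/(3 - 6) = 0.678889
L_2(1.3) = (1.3 - 0)/(6 - 0) × (1.3 - 3)/(6 - 3) = -0.122778

P(1.3) = 2×L_0(1.3) + 15×L_1(1.3) + 15×L_2(1.3)
P(1.3) = 9.229444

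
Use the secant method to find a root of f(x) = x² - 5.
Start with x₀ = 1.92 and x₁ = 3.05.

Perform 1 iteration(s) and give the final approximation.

f(x) = x² - 5
x₀ = 1.92, x₁ = 3.05

Secant formula: x_{n+1} = x_n - f(x_n)(x_n - x_{n-1})/(f(x_n) - f(x_{n-1}))

Iteration 1:
  f(1.920000) = -1.313600
  f(3.050000) = 4.302500
  x_2 = 3.050000 - 4.302500×(3.050000 - 1.920000)/(4.302500 - (-1.313600))
       = 2.184306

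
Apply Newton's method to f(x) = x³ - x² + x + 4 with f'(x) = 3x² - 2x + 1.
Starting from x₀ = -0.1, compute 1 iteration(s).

f(x) = x³ - x² + x + 4
f'(x) = 3x² - 2x + 1
x₀ = -0.1

Newton-Raphson formula: x_{n+1} = x_n - f(x_n)/f'(x_n)

Iteration 1:
  f(-0.100000) = 3.889000
  f'(-0.100000) = 1.230000
  x_1 = -0.100000 - 3.889000/1.230000 = -3.261789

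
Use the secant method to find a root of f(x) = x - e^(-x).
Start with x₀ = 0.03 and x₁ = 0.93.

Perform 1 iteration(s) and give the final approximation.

f(x) = x - e^(-x)
x₀ = 0.03, x₁ = 0.93

Secant formula: x_{n+1} = x_n - f(x_n)(x_n - x_{n-1})/(f(x_n) - f(x_{n-1}))

Iteration 1:
  f(0.030000) = -0.940446
  f(0.930000) = 0.535446
  x_2 = 0.930000 - 0.535446×(0.930000 - 0.030000)/(0.535446 - (-0.940446))
       = 0.603484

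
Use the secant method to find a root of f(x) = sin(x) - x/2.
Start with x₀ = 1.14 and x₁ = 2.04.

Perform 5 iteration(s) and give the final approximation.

f(x) = sin(x) - x/2
x₀ = 1.14, x₁ = 2.04

Secant formula: x_{n+1} = x_n - f(x_n)(x_n - x_{n-1})/(f(x_n) - f(x_{n-1}))

Iteration 1:
  f(1.140000) = 0.338633
  f(2.040000) = -0.128071
  x_2 = 2.040000 - (-0.128071)×(2.040000 - 1.140000)/(-0.128071 - 0.338633)
       = 1.793025
Iteration 2:
  f(2.040000) = -0.128071
  f(1.793025) = 0.078896
  x_3 = 1.793025 - 0.078896×(1.793025 - 2.040000)/(0.078896 - (-0.128071))
       = 1.887172
Iteration 3:
  f(1.793025) = 0.078896
  f(1.887172) = 0.006783
  x_4 = 1.887172 - 0.006783×(1.887172 - 1.793025)/(0.006783 - 0.078896)
       = 1.896028
Iteration 4:
  f(1.887172) = 0.006783
  f(1.896028) = -0.000437
  x_5 = 1.896028 - (-0.000437)×(1.896028 - 1.887172)/(-0.000437 - 0.006783)
       = 1.895492
Iteration 5:
  f(1.896028) = -0.000437
  f(1.895492) = 0.000002
  x_6 = 1.895492 - 0.000002×(1.895492 - 1.896028)/(0.000002 - (-0.000437))
       = 1.895494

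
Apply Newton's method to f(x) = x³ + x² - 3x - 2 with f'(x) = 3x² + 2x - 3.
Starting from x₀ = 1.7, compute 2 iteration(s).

f(x) = x³ + x² - 3x - 2
f'(x) = 3x² + 2x - 3
x₀ = 1.7

Newton-Raphson formula: x_{n+1} = x_n - f(x_n)/f'(x_n)

Iteration 1:
  f(1.700000) = 0.703000
  f'(1.700000) = 9.070000
  x_1 = 1.700000 - 0.703000/9.070000 = 1.622492
Iteration 2:
  f(1.622492) = 0.036180
  f'(1.622492) = 8.142422
  x_2 = 1.622492 - 0.036180/8.142422 = 1.618048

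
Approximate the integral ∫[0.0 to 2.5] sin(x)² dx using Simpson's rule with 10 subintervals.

f(x) = sin(x)²
a = 0.0, b = 2.5, n = 10
h = (b - a)/n = 0.250000

Simpson's rule: (h/3)[f(x₀) + 4f(x₁) + 2f(x₂) + ... + f(xₙ)]

x_0 = 0.0000, f(x_0) = 0.000000, coefficient = 1
x_1 = 0.2500, f(x_1) = 0.061209, coefficient = 4
x_2 = 0.5000, f(x_2) = 0.229849, coefficient = 2
x_3 = 0.7500, f(x_3) = 0.464631, coefficient = 4
x_4 = 1.0000, f(x_4) = 0.708073, coefficient = 2
x_5 = 1.2500, f(x_5) = 0.900572, coefficient = 4
x_6 = 1.5000, f(x_6) = 0.994996, coefficient = 2
x_7 = 1.7500, f(x_7) = 0.968228, coefficient = 4
x_8 = 2.0000, f(x_8) = 0.826822, coefficient = 2
x_9 = 2.2500, f(x_9) = 0.605398, coefficient = 4
x_10 = 2.5000, f(x_10) = 0.358169, coefficient = 1

I ≈ (0.250000/3) × 17.877802 = 1.489817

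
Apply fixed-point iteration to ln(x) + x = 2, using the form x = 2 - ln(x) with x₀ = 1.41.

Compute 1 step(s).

Equation: ln(x) + x = 2
Fixed-point form: x = 2 - ln(x)
x₀ = 1.41

x_1 = g(1.410000) = 1.656410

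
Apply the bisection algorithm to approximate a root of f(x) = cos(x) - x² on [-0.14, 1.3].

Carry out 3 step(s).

f(x) = cos(x) - x²
Initial interval: [-0.14, 1.3]

Iteration 1:
  c_1 = (-0.140000 + 1.300000)/2 = 0.580000
  f(c_1) = f(0.580000) = 0.500063
  f(a) × f(c) ≥ 0, new interval: [0.580000, 1.300000]
Iteration 2:
  c_2 = (0.580000 + 1.300000)/2 = 0.940000
  f(c_2) = f(0.940000) = -0.293812
  f(a) × f(c) < 0, new interval: [0.580000, 0.940000]
Iteration 3:
  c_3 = (0.580000 + 0.940000)/2 = 0.760000
  f(c_3) = f(0.760000) = 0.147236
  f(a) × f(c) ≥ 0, new interval: [0.760000, 0.940000]

After 3 iteration(s), the approximation is c_3 = 0.760000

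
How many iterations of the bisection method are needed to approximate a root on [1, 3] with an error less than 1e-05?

We need (b-a)/2^n ≤ 1e-05
(3 - 1)/2^n ≤ 1e-05
2/2^n ≤ 1e-05
2^n ≥ 200000
n ≥ log₂(200000) = 17.61
n ≥ 18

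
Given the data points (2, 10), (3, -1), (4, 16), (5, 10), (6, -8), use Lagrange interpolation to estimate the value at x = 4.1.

Lagrange interpolation formula:
P(x) = Σ yᵢ × Lᵢ(x)
where Lᵢ(x) = Π_{j≠i} (x - xⱼ)/(xᵢ - xⱼ)

L_0(4.1) = (4.1 - 3)/(2 - 3) × (4.1 - 4)/(2 - 4) × (4.1 - 5)/(2 - 5) × (4.1 - 6)/(2 - 6) = 0.007837
L_1(4.1) = (4.1 - 2)/(3 - 2) × (4.1 - 4)/(3 - 4) × (4.1 - 5)/(3 - 5) × (4.1 - 6)/(3 - 6) = -0.059850
L_2(4.1) = (4.1 - 2)/(4 - 2) × (4.1 - 3)/(4 - 3) × (4.1 - 5)/(4 - 5) × (4.1 - 6)/(4 - 6) = 0.987525
L_3(4.1) = (4.1 - 2)/(5 - 2) × (4.1 - 3)/(5 - 3) × (4.1 - 4)/(5 - 4) × (4.1 - 6)/(5 - 6) = 0.073150
L_4(4.1) = (4.1 - 2)/(6 - 2) × (4.1 - 3)/(6 - 3) × (4.1 - 4)/(6 - 4) × (4.1 - 5)/(6 - 5) = -0.008662

P(4.1) = 10×L_0(4.1) + (-1)×L_1(4.1) + 16×L_2(4.1) + 10×L_3(4.1) + (-8)×L_4(4.1)
P(4.1) = 16.739425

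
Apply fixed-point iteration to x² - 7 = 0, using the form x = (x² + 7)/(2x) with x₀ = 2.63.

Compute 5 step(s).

Equation: x² - 7 = 0
Fixed-point form: x = (x² + 7)/(2x)
x₀ = 2.63

x_1 = g(2.630000) = 2.645798
x_2 = g(2.645798) = 2.645751
x_3 = g(2.645751) = 2.645751
x_4 = g(2.645751) = 2.645751
x_5 = g(2.645751) = 2.645751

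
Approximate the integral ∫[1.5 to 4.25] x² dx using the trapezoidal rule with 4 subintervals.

f(x) = x²
a = 1.5, b = 4.25, n = 4
h = (b - a)/n = 0.687500

Trapezoidal rule: (h/2)[f(x₀) + 2f(x₁) + 2f(x₂) + ... + f(xₙ)]

x_0 = 1.5000, f(x_0) = 2.250000, coefficient = 1
x_1 = 2.1875, f(x_1) = 4.785156, coefficient = 2
x_2 = 2.8750, f(x_2) = 8.265625, coefficient = 2
x_3 = 3.5625, f(x_3) = 12.691406, coefficient = 2
x_4 = 4.2500, f(x_4) = 18.062500, coefficient = 1

I ≈ (0.687500/2) × 71.796875 = 24.680176
Exact value: 24.463542
Error: 0.216634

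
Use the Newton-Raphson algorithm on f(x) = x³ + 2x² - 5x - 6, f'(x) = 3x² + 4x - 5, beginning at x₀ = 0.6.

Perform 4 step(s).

f(x) = x³ + 2x² - 5x - 6
f'(x) = 3x² + 4x - 5
x₀ = 0.6

Newton-Raphson formula: x_{n+1} = x_n - f(x_n)/f'(x_n)

Iteration 1:
  f(0.600000) = -8.064000
  f'(0.600000) = -1.520000
  x_1 = 0.600000 - (-8.064000)/(-1.520000) = -4.705263
Iteration 2:
  f(-4.705263) = -42.366862
  f'(-4.705263) = 42.597452
  x_2 = -4.705263 - (-42.366862)/42.597452 = -3.710676
Iteration 3:
  f(-3.710676) = -11.001125
  f'(-3.710676) = 21.464652
  x_3 = -3.710676 - (-11.001125)/21.464652 = -3.198154
Iteration 4:
  f(-3.198154) = -2.264169
  f'(-3.198154) = 12.891944
  x_4 = -3.198154 - (-2.264169)/12.891944 = -3.022527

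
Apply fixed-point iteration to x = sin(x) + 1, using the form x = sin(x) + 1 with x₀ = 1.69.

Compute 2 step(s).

Equation: x = sin(x) + 1
Fixed-point form: x = sin(x) + 1
x₀ = 1.69

x_1 = g(1.690000) = 1.992904
x_2 = g(1.992904) = 1.912228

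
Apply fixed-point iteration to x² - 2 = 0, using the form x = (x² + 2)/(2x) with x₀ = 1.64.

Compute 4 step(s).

Equation: x² - 2 = 0
Fixed-point form: x = (x² + 2)/(2x)
x₀ = 1.64

x_1 = g(1.640000) = 1.429756
x_2 = g(1.429756) = 1.414298
x_3 = g(1.414298) = 1.414214
x_4 = g(1.414214) = 1.414214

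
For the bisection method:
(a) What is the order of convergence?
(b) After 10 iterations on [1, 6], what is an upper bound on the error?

(a) Bisection has linear (order 1) convergence; the error is halved each step.

(b) Error bound = (b-a)/2^n = (6 - 1)/2^{10}
    = 5/2^{10}

(a) 1 (linear); (b) error ≤ 4.88e-03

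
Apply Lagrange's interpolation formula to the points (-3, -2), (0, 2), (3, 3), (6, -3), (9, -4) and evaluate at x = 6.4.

Lagrange interpolation formula:
P(x) = Σ yᵢ × Lᵢ(x)
where Lᵢ(x) = Π_{j≠i} (x - xⱼ)/(xᵢ - xⱼ)

L_0(6.4) = (6.4 - 0)/(-3 - 0) × (6.4 - 3)/(-3 - 3) × (6.4 - 6)/(-3 - 6) × (6.4 - 9)/(-3 - 9) = -0.011641
L_1(6.4) = (6.4 - (-3))/(0 - (-3)) × (6.4 - 3)/(0 - 3) × (6.4 - 6)/(0 - 6) × (6.4 - 9)/(0 - 9) = 0.068392
L_2(6.4) = (6.4 - (-3))/(3 - (-3)) × (6.4 - 0)/(3 - 0) × (6.4 - 6)/(3 - 6) × (6.4 - 9)/(3 - 9) = -0.193106
L_3(6.4) = (6.4 - (-3))/(6 - (-3)) × (6.4 - 0)/(6 - 0) × (6.4 - 3)/(6 - 3) × (6.4 - 9)/(6 - 9) = 1.094268
L_4(6.4) = (6.4 - (-3))/(9 - (-3)) × (6.4 - 0)/(9 - 0) × (6.4 - 3)/(9 - 3) × (6.4 - 6)/(9 - 6) = 0.042087

P(6.4) = (-2)×L_0(6.4) + 2×L_1(6.4) + 3×L_2(6.4) + (-3)×L_3(6.4) + (-4)×L_4(6.4)
P(6.4) = -3.870407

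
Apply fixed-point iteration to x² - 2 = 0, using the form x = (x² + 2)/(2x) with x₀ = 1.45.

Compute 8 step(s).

Equation: x² - 2 = 0
Fixed-point form: x = (x² + 2)/(2x)
x₀ = 1.45

x_1 = g(1.450000) = 1.414655
x_2 = g(1.414655) = 1.414214
x_3 = g(1.414214) = 1.414214
x_4 = g(1.414214) = 1.414214
x_5 = g(1.414214) = 1.414214
x_6 = g(1.414214) = 1.414214
x_7 = g(1.414214) = 1.414214
x_8 = g(1.414214) = 1.414214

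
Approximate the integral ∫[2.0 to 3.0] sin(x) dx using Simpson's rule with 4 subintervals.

f(x) = sin(x)
a = 2.0, b = 3.0, n = 4
h = (b - a)/n = 0.250000

Simpson's rule: (h/3)[f(x₀) + 4f(x₁) + 2f(x₂) + ... + f(xₙ)]

x_0 = 2.0000, f(x_0) = 0.909297, coefficient = 1
x_1 = 2.2500, f(x_1) = 0.778073, coefficient = 4
x_2 = 2.5000, f(x_2) = 0.598472, coefficient = 2
x_3 = 2.7500, f(x_3) = 0.381661, coefficient = 4
x_4 = 3.0000, f(x_4) = 0.141120, coefficient = 1

I ≈ (0.250000/3) × 6.886298 = 0.573858
Exact value: 0.573846
Error: 0.000013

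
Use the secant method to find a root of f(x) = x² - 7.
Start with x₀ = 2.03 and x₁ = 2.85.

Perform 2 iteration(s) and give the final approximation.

f(x) = x² - 7
x₀ = 2.03, x₁ = 2.85

Secant formula: x_{n+1} = x_n - f(x_n)(x_n - x_{n-1})/(f(x_n) - f(x_{n-1}))

Iteration 1:
  f(2.030000) = -2.879100
  f(2.850000) = 1.122500
  x_2 = 2.850000 - 1.122500×(2.850000 - 2.030000)/(1.122500 - (-2.879100))
       = 2.619980
Iteration 2:
  f(2.850000) = 1.122500
  f(2.619980) = -0.135707
  x_3 = 2.619980 - (-0.135707)×(2.619980 - 2.850000)/(-0.135707 - 1.122500)
       = 2.644789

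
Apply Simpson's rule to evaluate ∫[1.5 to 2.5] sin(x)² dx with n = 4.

f(x) = sin(x)²
a = 1.5, b = 2.5, n = 4
h = (b - a)/n = 0.250000

Simpson's rule: (h/3)[f(x₀) + 4f(x₁) + 2f(x₂) + ... + f(xₙ)]

x_0 = 1.5000, f(x_0) = 0.994996, coefficient = 1
x_1 = 1.7500, f(x_1) = 0.968228, coefficient = 4
x_2 = 2.0000, f(x_2) = 0.826822, coefficient = 2
x_3 = 2.2500, f(x_3) = 0.605398, coefficient = 4
x_4 = 2.5000, f(x_4) = 0.358169, coefficient = 1

I ≈ (0.250000/3) × 9.301314 = 0.775109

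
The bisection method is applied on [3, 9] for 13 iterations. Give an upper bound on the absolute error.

Bisection error bound: |error| ≤ (b-a)/2^n
|error| ≤ (9 - 3)/2^13 = 6/2^13
|error| ≤ 0.0007324219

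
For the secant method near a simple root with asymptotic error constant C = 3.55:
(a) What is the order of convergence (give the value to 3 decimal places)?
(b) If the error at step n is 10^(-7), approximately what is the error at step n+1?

(a) Secant method has superlinear convergence with order φ = (1+√5)/2 ≈ 1.618.
    This means |e_{n+1}| ≈ C|e_n|^1.618.

(b) With |e_n| = 10^(-7) and C = 3.55:
    |e_{n+1}| ≈ 3.55 × (10^(-7))^1.618 = 3.55 × 10^(-11.33)

(a) ≈ 1.618 (golden ratio); (b) |e_{n+1}| ≈ 1.675e-11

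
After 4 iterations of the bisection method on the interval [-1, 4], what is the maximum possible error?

Bisection error bound: |error| ≤ (b-a)/2^n
|error| ≤ (4 - (-1))/2^4 = 5/2^4
|error| ≤ 0.3125000000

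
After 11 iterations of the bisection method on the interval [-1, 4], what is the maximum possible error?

Bisection error bound: |error| ≤ (b-a)/2^n
|error| ≤ (4 - (-1))/2^11 = 5/2^11
|error| ≤ 0.0024414062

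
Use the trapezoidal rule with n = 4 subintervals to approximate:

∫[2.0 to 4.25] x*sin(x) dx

f(x) = x*sin(x)
a = 2.0, b = 4.25, n = 4
h = (b - a)/n = 0.562500

Trapezoidal rule: (h/2)[f(x₀) + 2f(x₁) + 2f(x₂) + ... + f(xₙ)]

x_0 = 2.0000, f(x_0) = 1.818595, coefficient = 1
x_1 = 2.5625, f(x_1) = 1.402366, coefficient = 2
x_2 = 3.1250, f(x_2) = 0.051850, coefficient = 2
x_3 = 3.6875, f(x_3) = -1.914527, coefficient = 2
x_4 = 4.2500, f(x_4) = -3.803705, coefficient = 1

I ≈ (0.562500/2) × -2.905733 = -0.817237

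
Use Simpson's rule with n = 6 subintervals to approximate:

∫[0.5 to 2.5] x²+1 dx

f(x) = x²+1
a = 0.5, b = 2.5, n = 6
h = (b - a)/n = 0.333333

Simpson's rule: (h/3)[f(x₀) + 4f(x₁) + 2f(x₂) + ... + f(xₙ)]

x_0 = 0.5000, f(x_0) = 1.250000, coefficient = 1
x_1 = 0.8333, f(x_1) = 1.694444, coefficient = 4
x_2 = 1.1667, f(x_2) = 2.361111, coefficient = 2
x_3 = 1.5000, f(x_3) = 3.250000, coefficient = 4
x_4 = 1.8333, f(x_4) = 4.361111, coefficient = 2
x_5 = 2.1667, f(x_5) = 5.694444, coefficient = 4
x_6 = 2.5000, f(x_6) = 7.250000, coefficient = 1

I ≈ (0.333333/3) × 64.500000 = 7.166667
Exact value: 7.166667
Error: 0.000000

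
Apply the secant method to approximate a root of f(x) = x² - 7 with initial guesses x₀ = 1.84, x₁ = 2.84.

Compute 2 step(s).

f(x) = x² - 7
x₀ = 1.84, x₁ = 2.84

Secant formula: x_{n+1} = x_n - f(x_n)(x_n - x_{n-1})/(f(x_n) - f(x_{n-1}))

Iteration 1:
  f(1.840000) = -3.614400
  f(2.840000) = 1.065600
  x_2 = 2.840000 - 1.065600×(2.840000 - 1.840000)/(1.065600 - (-3.614400))
       = 2.612308
Iteration 2:
  f(2.840000) = 1.065600
  f(2.612308) = -0.175849
  x_3 = 2.612308 - (-0.175849)×(2.612308 - 2.840000)/(-0.175849 - 1.065600)
       = 2.644560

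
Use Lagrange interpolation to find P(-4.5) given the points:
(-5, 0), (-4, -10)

Lagrange interpolation formula:
P(x) = Σ yᵢ × Lᵢ(x)
where Lᵢ(x) = Π_{j≠i} (x - xⱼ)/(xᵢ - xⱼ)

L_0(-4.5) = (-4.5 - (-4))/(-5 - (-4)) = 0.500000
L_1(-4.5) = (-4.5 - (-5))/(-4 - (-5)) = 0.500000

P(-4.5) = 0×L_0(-4.5) + (-10)×L_1(-4.5)
P(-4.5) = -5.000000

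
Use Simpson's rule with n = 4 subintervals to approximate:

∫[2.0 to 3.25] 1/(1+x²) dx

f(x) = 1/(1+x²)
a = 2.0, b = 3.25, n = 4
h = (b - a)/n = 0.312500

Simpson's rule: (h/3)[f(x₀) + 4f(x₁) + 2f(x₂) + ... + f(xₙ)]

x_0 = 2.0000, f(x_0) = 0.200000, coefficient = 1
x_1 = 2.3125, f(x_1) = 0.157538, coefficient = 4
x_2 = 2.6250, f(x_2) = 0.126733, coefficient = 2
x_3 = 2.9375, f(x_3) = 0.103854, coefficient = 4
x_4 = 3.2500, f(x_4) = 0.086486, coefficient = 1

I ≈ (0.312500/3) × 1.585522 = 0.165158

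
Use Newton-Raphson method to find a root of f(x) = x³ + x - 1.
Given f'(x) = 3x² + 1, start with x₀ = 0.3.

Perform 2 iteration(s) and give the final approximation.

f(x) = x³ + x - 1
f'(x) = 3x² + 1
x₀ = 0.3

Newton-Raphson formula: x_{n+1} = x_n - f(x_n)/f'(x_n)

Iteration 1:
  f(0.300000) = -0.673000
  f'(0.300000) = 1.270000
  x_1 = 0.300000 - (-0.673000)/1.270000 = 0.829921
Iteration 2:
  f(0.829921) = 0.401546
  f'(0.829921) = 3.066308
  x_2 = 0.829921 - 0.401546/3.066308 = 0.698967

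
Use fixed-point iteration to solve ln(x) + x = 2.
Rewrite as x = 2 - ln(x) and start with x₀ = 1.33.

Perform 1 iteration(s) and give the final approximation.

Equation: ln(x) + x = 2
Fixed-point form: x = 2 - ln(x)
x₀ = 1.33

x_1 = g(1.330000) = 1.714821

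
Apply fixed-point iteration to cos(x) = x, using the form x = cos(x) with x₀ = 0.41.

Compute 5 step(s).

Equation: cos(x) = x
Fixed-point form: x = cos(x)
x₀ = 0.41

x_1 = g(0.410000) = 0.917121
x_2 = g(0.917121) = 0.608108
x_3 = g(0.608108) = 0.820730
x_4 = g(0.820730) = 0.681687
x_5 = g(0.681687) = 0.776511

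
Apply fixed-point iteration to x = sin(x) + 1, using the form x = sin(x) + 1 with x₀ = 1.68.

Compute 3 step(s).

Equation: x = sin(x) + 1
Fixed-point form: x = sin(x) + 1
x₀ = 1.68

x_1 = g(1.680000) = 1.994043
x_2 = g(1.994043) = 1.911760
x_3 = g(1.911760) = 1.942433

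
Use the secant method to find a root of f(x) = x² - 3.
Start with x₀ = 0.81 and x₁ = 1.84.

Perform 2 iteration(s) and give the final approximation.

f(x) = x² - 3
x₀ = 0.81, x₁ = 1.84

Secant formula: x_{n+1} = x_n - f(x_n)(x_n - x_{n-1})/(f(x_n) - f(x_{n-1}))

Iteration 1:
  f(0.810000) = -2.343900
  f(1.840000) = 0.385600
  x_2 = 1.840000 - 0.385600×(1.840000 - 0.810000)/(0.385600 - (-2.343900))
       = 1.694491
Iteration 2:
  f(1.840000) = 0.385600
  f(1.694491) = -0.128702
  x_3 = 1.694491 - (-0.128702)×(1.694491 - 1.840000)/(-0.128702 - 0.385600)
       = 1.730904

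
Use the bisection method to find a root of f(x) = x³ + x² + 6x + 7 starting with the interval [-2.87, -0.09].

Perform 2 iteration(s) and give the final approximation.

f(x) = x³ + x² + 6x + 7
Initial interval: [-2.87, -0.09]

Iteration 1:
  c_1 = (-2.870000 + (-0.090000))/2 = -1.480000
  f(c_1) = f(-1.480000) = -2.931392
  f(a) × f(c) ≥ 0, new interval: [-1.480000, -0.090000]
Iteration 2:
  c_2 = (-1.480000 + (-0.090000))/2 = -0.785000
  f(c_2) = f(-0.785000) = 2.422488
  f(a) × f(c) < 0, new interval: [-1.480000, -0.785000]

After 2 iteration(s), the approximation is c_2 = -0.785000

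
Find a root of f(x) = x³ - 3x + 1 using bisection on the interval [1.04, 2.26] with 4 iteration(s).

f(x) = x³ - 3x + 1
Initial interval: [1.04, 2.26]

Iteration 1:
  c_1 = (1.040000 + 2.260000)/2 = 1.650000
  f(c_1) = f(1.650000) = 0.542125
  f(a) × f(c) < 0, new interval: [1.040000, 1.650000]
Iteration 2:
  c_2 = (1.040000 + 1.650000)/2 = 1.345000
  f(c_2) = f(1.345000) = -0.601861
  f(a) × f(c) ≥ 0, new interval: [1.345000, 1.650000]
Iteration 3:
  c_3 = (1.345000 + 1.650000)/2 = 1.497500
  f(c_3) = f(1.497500) = -0.134347
  f(a) × f(c) ≥ 0, new interval: [1.497500, 1.650000]
Iteration 4:
  c_4 = (1.497500 + 1.650000)/2 = 1.573750
  f(c_4) = f(1.573750) = 0.176439
  f(a) × f(c) < 0, new interval: [1.497500, 1.573750]

After 4 iteration(s), the approximation is c_4 = 1.573750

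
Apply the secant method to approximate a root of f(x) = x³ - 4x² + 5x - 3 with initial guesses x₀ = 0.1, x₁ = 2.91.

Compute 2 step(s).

f(x) = x³ - 4x² + 5x - 3
x₀ = 0.1, x₁ = 2.91

Secant formula: x_{n+1} = x_n - f(x_n)(x_n - x_{n-1})/(f(x_n) - f(x_{n-1}))

Iteration 1:
  f(0.100000) = -2.539000
  f(2.910000) = 2.319771
  x_2 = 2.910000 - 2.319771×(2.910000 - 0.100000)/(2.319771 - (-2.539000))
       = 1.568394
Iteration 2:
  f(2.910000) = 2.319771
  f(1.568394) = -1.139440
  x_3 = 1.568394 - (-1.139440)×(1.568394 - 2.910000)/(-1.139440 - 2.319771)
       = 2.010310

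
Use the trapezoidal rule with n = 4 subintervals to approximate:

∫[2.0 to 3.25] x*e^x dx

f(x) = x*e^x
a = 2.0, b = 3.25, n = 4
h = (b - a)/n = 0.312500

Trapezoidal rule: (h/2)[f(x₀) + 2f(x₁) + 2f(x₂) + ... + f(xₙ)]

x_0 = 2.0000, f(x_0) = 14.778112, coefficient = 1
x_1 = 2.3125, f(x_1) = 23.355423, coefficient = 2
x_2 = 2.6250, f(x_2) = 36.237007, coefficient = 2
x_3 = 2.9375, f(x_3) = 55.426559, coefficient = 2
x_4 = 3.2500, f(x_4) = 83.818605, coefficient = 1

I ≈ (0.312500/2) × 328.634694 = 51.349171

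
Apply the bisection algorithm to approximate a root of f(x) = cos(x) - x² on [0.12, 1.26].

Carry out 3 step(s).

f(x) = cos(x) - x²
Initial interval: [0.12, 1.26]

Iteration 1:
  c_1 = (0.120000 + 1.260000)/2 = 0.690000
  f(c_1) = f(0.690000) = 0.295146
  f(a) × f(c) ≥ 0, new interval: [0.690000, 1.260000]
Iteration 2:
  c_2 = (0.690000 + 1.260000)/2 = 0.975000
  f(c_2) = f(0.975000) = -0.389457
  f(a) × f(c) < 0, new interval: [0.690000, 0.975000]
Iteration 3:
  c_3 = (0.690000 + 0.975000)/2 = 0.832500
  f(c_3) = f(0.832500) = -0.020027
  f(a) × f(c) < 0, new interval: [0.690000, 0.832500]

After 3 iteration(s), the approximation is c_3 = 0.832500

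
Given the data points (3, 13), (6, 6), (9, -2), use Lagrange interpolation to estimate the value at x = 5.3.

Lagrange interpolation formula:
P(x) = Σ yᵢ × Lᵢ(x)
where Lᵢ(x) = Π_{j≠i} (x - xⱼ)/(xᵢ - xⱼ)

L_0(5.3) = (5.3 - 6)/(3 - 6) × (5.3 - 9)/(3 - 9) = 0.143889
L_1(5.3) = (5.3 - 3)/(6 - 3) × (5.3 - 9)/(6 - 9) = 0.945556
L_2(5.3) = (5.3 - 3)/(9 - 3) × (5.3 - 6)/(9 - 6) = -0.089444

P(5.3) = 13×L_0(5.3) + 6×L_1(5.3) + (-2)×L_2(5.3)
P(5.3) = 7.722778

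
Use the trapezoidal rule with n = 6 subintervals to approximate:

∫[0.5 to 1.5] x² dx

f(x) = x²
a = 0.5, b = 1.5, n = 6
h = (b - a)/n = 0.166667

Trapezoidal rule: (h/2)[f(x₀) + 2f(x₁) + 2f(x₂) + ... + f(xₙ)]

x_0 = 0.5000, f(x_0) = 0.250000, coefficient = 1
x_1 = 0.6667, f(x_1) = 0.444444, coefficient = 2
x_2 = 0.8333, f(x_2) = 0.694444, coefficient = 2
x_3 = 1.0000, f(x_3) = 1.000000, coefficient = 2
x_4 = 1.1667, f(x_4) = 1.361111, coefficient = 2
x_5 = 1.3333, f(x_5) = 1.777778, coefficient = 2
x_6 = 1.5000, f(x_6) = 2.250000, coefficient = 1

I ≈ (0.166667/2) × 13.055556 = 1.087963
Exact value: 1.083333
Error: 0.004630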